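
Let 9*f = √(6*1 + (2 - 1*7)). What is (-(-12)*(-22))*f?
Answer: -88/3 ≈ -29.333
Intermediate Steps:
f = ⅑ (f = √(6*1 + (2 - 1*7))/9 = √(6 + (2 - 7))/9 = √(6 - 5)/9 = √1/9 = (⅑)*1 = ⅑ ≈ 0.11111)
(-(-12)*(-22))*f = -(-12)*(-22)*(⅑) = -3*88*(⅑) = -264*⅑ = -88/3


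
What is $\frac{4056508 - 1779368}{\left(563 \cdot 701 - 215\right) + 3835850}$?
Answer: $\frac{27770}{51589} \approx 0.53829$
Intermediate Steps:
$\frac{4056508 - 1779368}{\left(563 \cdot 701 - 215\right) + 3835850} = \frac{2277140}{\left(394663 - 215\right) + 3835850} = \frac{2277140}{394448 + 3835850} = \frac{2277140}{4230298} = 2277140 \cdot \frac{1}{4230298} = \frac{27770}{51589}$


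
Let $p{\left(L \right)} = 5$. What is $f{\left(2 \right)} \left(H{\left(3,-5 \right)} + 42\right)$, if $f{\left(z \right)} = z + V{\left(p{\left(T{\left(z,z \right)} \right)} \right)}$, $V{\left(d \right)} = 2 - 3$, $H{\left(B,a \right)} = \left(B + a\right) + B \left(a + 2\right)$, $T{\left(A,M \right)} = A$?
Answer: $31$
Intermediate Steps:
$H{\left(B,a \right)} = B + a + B \left(2 + a\right)$ ($H{\left(B,a \right)} = \left(B + a\right) + B \left(2 + a\right) = B + a + B \left(2 + a\right)$)
$V{\left(d \right)} = -1$
$f{\left(z \right)} = -1 + z$ ($f{\left(z \right)} = z - 1 = -1 + z$)
$f{\left(2 \right)} \left(H{\left(3,-5 \right)} + 42\right) = \left(-1 + 2\right) \left(\left(-5 + 3 \cdot 3 + 3 \left(-5\right)\right) + 42\right) = 1 \left(\left(-5 + 9 - 15\right) + 42\right) = 1 \left(-11 + 42\right) = 1 \cdot 31 = 31$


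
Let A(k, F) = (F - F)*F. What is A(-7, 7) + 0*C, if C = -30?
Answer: 0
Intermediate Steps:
A(k, F) = 0 (A(k, F) = 0*F = 0)
A(-7, 7) + 0*C = 0 + 0*(-30) = 0 + 0 = 0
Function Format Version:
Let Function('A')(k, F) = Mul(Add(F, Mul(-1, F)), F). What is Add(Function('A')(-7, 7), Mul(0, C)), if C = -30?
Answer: 0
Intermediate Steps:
Function('A')(k, F) = 0 (Function('A')(k, F) = Mul(0, F) = 0)
Add(Function('A')(-7, 7), Mul(0, C)) = Add(0, Mul(0, -30)) = Add(0, 0) = 0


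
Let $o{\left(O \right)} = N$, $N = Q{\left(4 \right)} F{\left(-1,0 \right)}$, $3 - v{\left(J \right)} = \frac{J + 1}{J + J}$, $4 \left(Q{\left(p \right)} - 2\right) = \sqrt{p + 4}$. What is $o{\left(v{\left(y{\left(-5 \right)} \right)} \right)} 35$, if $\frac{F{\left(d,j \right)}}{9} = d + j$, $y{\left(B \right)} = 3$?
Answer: $-630 - \frac{315 \sqrt{2}}{2} \approx -852.74$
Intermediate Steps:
$F{\left(d,j \right)} = 9 d + 9 j$ ($F{\left(d,j \right)} = 9 \left(d + j\right) = 9 d + 9 j$)
$Q{\left(p \right)} = 2 + \frac{\sqrt{4 + p}}{4}$ ($Q{\left(p \right)} = 2 + \frac{\sqrt{p + 4}}{4} = 2 + \frac{\sqrt{4 + p}}{4}$)
$v{\left(J \right)} = 3 - \frac{1 + J}{2 J}$ ($v{\left(J \right)} = 3 - \frac{J + 1}{J + J} = 3 - \frac{1 + J}{2 J}$)
$N = -18 - \frac{9 \sqrt{2}}{2}$ ($N = \left(2 + \frac{\sqrt{4 + 4}}{4}\right) \left(9 \left(-1\right) + 9 \cdot 0\right) = \left(2 + \frac{\sqrt{8}}{4}\right) \left(-9 + 0\right) = \left(2 + \frac{2 \sqrt{2}}{4}\right) \left(-9\right) = \left(2 + \frac{\sqrt{2}}{2}\right) \left(-9\right) = -18 - \frac{9 \sqrt{2}}{2} \approx -24.364$)
$o{\left(O \right)} = -18 - \frac{9 \sqrt{2}}{2}$
$o{\left(v{\left(y{\left(-5 \right)} \right)} \right)} 35 = \left(-18 - \frac{9 \sqrt{2}}{2}\right) 35 = -630 - \frac{315 \sqrt{2}}{2}$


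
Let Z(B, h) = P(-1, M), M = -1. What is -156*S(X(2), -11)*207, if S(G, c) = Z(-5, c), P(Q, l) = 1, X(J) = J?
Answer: -32292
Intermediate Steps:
Z(B, h) = 1
S(G, c) = 1
-156*S(X(2), -11)*207 = -156*1*207 = -156*207 = -32292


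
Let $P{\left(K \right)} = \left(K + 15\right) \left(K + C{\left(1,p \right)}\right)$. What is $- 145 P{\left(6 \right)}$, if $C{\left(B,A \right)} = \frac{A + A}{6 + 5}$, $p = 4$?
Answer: $- \frac{225330}{11} \approx -20485.0$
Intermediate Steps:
$C{\left(B,A \right)} = \frac{2 A}{11}$
$P{\left(K \right)} = \left(15 + K\right) \left(\frac{8}{11} + K\right)$ ($P{\left(K \right)} = \left(K + 15\right) \left(K + \frac{2}{11} \cdot 4\right) = \left(15 + K\right) \left(K + \frac{8}{11}\right) = \left(15 + K\right) \left(\frac{8}{11} + K\right)$)
$- 145 P{\left(6 \right)} = - 145 \left(\frac{120}{11} + 6^{2} + \frac{173}{11} \cdot 6\right) = - 145 \left(\frac{120}{11} + 36 + \frac{1038}{11}\right) = \left(-145\right) \frac{1554}{11} = - \frac{225330}{11}$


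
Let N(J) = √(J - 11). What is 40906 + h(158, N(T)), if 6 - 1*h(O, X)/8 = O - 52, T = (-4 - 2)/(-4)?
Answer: 40106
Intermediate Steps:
T = 3/2 (T = -6*(-¼) = 3/2 ≈ 1.5000)
N(J) = √(-11 + J)
h(O, X) = 464 - 8*O (h(O, X) = 48 - 8*(O - 52) = 48 - 8*(-52 + O) = 48 + (416 - 8*O) = 464 - 8*O)
40906 + h(158, N(T)) = 40906 + (464 - 8*158) = 40906 + (464 - 1264) = 40906 - 800 = 40106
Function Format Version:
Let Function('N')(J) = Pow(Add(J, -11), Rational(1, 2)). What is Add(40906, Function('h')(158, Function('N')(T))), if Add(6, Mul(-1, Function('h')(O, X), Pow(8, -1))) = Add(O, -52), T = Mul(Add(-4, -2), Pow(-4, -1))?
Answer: 40106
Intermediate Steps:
T = Rational(3, 2) (T = Mul(-6, Rational(-1, 4)) = Rational(3, 2) ≈ 1.5000)
Function('N')(J) = Pow(Add(-11, J), Rational(1, 2))
Function('h')(O, X) = Add(464, Mul(-8, O)) (Function('h')(O, X) = Add(48, Mul(-8, Add(O, -52))) = Add(48, Mul(-8, Add(-52, O))) = Add(48, Add(416, Mul(-8, O))) = Add(464, Mul(-8, O)))
Add(40906, Function('h')(158, Function('N')(T))) = Add(40906, Add(464, Mul(-8, 158))) = Add(40906, Add(464, -1264)) = Add(40906, -800) = 40106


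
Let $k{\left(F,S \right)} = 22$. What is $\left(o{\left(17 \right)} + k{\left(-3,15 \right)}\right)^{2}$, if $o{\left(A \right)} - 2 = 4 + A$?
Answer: $2025$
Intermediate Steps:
$o{\left(A \right)} = 6 + A$ ($o{\left(A \right)} = 2 + \left(4 + A\right) = 6 + A$)
$\left(o{\left(17 \right)} + k{\left(-3,15 \right)}\right)^{2} = \left(\left(6 + 17\right) + 22\right)^{2} = \left(23 + 22\right)^{2} = 45^{2} = 2025$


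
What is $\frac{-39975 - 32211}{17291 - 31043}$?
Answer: $\frac{12031}{2292} \approx 5.2491$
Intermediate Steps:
$\frac{-39975 - 32211}{17291 - 31043} = - \frac{72186}{-13752} = \left(-72186\right) \left(- \frac{1}{13752}\right) = \frac{12031}{2292}$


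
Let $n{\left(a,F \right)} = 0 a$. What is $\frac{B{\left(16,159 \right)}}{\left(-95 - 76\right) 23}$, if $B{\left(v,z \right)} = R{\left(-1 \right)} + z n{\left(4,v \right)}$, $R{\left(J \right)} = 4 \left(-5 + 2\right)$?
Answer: $\frac{4}{1311} \approx 0.0030511$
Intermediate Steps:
$R{\left(J \right)} = -12$ ($R{\left(J \right)} = 4 \left(-3\right) = -12$)
$n{\left(a,F \right)} = 0$
$B{\left(v,z \right)} = -12$ ($B{\left(v,z \right)} = -12 + z 0 = -12 + 0 = -12$)
$\frac{B{\left(16,159 \right)}}{\left(-95 - 76\right) 23} = - \frac{12}{\left(-95 - 76\right) 23} = - \frac{12}{\left(-171\right) 23} = - \frac{12}{-3933} = \left(-12\right) \left(- \frac{1}{3933}\right) = \frac{4}{1311}$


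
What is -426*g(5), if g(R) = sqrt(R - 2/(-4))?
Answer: -213*sqrt(22) ≈ -999.06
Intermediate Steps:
g(R) = sqrt(1/2 + R) (g(R) = sqrt(R - 2*(-1/4)) = sqrt(R + 1/2) = sqrt(1/2 + R))
-426*g(5) = -213*sqrt(2 + 4*5) = -213*sqrt(2 + 20) = -213*sqrt(22)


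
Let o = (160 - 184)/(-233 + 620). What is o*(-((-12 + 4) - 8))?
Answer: -128/129 ≈ -0.99225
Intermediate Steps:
o = -8/129 (o = -24/387 = -24*1/387 = -8/129 ≈ -0.062016)
o*(-((-12 + 4) - 8)) = -(-8)*((-12 + 4) - 8)/129 = -(-8)*(-8 - 8)/129 = -(-8)*(-16)/129 = -8/129*16 = -128/129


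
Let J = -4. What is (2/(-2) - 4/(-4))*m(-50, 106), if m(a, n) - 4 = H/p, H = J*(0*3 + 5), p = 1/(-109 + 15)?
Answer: 0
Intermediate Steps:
p = -1/94 (p = 1/(-94) = -1/94 ≈ -0.010638)
H = -20 (H = -4*(0*3 + 5) = -4*(0 + 5) = -4*5 = -20)
m(a, n) = 1884 (m(a, n) = 4 - 20/(-1/94) = 4 - 20*(-94) = 4 + 1880 = 1884)
(2/(-2) - 4/(-4))*m(-50, 106) = (2/(-2) - 4/(-4))*1884 = (2*(-½) - 4*(-¼))*1884 = (-1 + 1)*1884 = 0*1884 = 0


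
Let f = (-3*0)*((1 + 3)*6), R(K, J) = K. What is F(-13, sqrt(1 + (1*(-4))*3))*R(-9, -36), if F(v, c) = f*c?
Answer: 0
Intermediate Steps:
f = 0 (f = 0*(4*6) = 0*24 = 0)
F(v, c) = 0 (F(v, c) = 0*c = 0)
F(-13, sqrt(1 + (1*(-4))*3))*R(-9, -36) = 0*(-9) = 0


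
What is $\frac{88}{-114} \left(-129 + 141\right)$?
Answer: $- \frac{176}{19} \approx -9.2632$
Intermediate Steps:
$\frac{88}{-114} \left(-129 + 141\right) = 88 \left(- \frac{1}{114}\right) 12 = \left(- \frac{44}{57}\right) 12 = - \frac{176}{19}$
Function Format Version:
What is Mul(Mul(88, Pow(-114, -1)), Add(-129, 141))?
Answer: Rational(-176, 19) ≈ -9.2632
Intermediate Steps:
Mul(Mul(88, Pow(-114, -1)), Add(-129, 141)) = Mul(Mul(88, Rational(-1, 114)), 12) = Mul(Rational(-44, 57), 12) = Rational(-176, 19)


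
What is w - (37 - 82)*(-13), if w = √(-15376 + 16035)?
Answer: -585 + √659 ≈ -559.33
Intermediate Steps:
w = √659 ≈ 25.671
w - (37 - 82)*(-13) = √659 - (37 - 82)*(-13) = √659 - (-45)*(-13) = √659 - 1*585 = √659 - 585 = -585 + √659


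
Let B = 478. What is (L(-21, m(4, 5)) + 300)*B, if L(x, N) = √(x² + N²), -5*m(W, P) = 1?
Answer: 143400 + 478*√11026/5 ≈ 1.5344e+5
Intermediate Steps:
m(W, P) = -⅕ (m(W, P) = -⅕*1 = -⅕)
L(x, N) = √(N² + x²)
(L(-21, m(4, 5)) + 300)*B = (√((-⅕)² + (-21)²) + 300)*478 = (√(1/25 + 441) + 300)*478 = (√(11026/25) + 300)*478 = (√11026/5 + 300)*478 = (300 + √11026/5)*478 = 143400 + 478*√11026/5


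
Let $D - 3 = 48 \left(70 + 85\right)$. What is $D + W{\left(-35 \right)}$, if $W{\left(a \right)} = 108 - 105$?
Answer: $7446$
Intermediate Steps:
$D = 7443$ ($D = 3 + 48 \left(70 + 85\right) = 3 + 48 \cdot 155 = 3 + 7440 = 7443$)
$W{\left(a \right)} = 3$ ($W{\left(a \right)} = 108 - 105 = 3$)
$D + W{\left(-35 \right)} = 7443 + 3 = 7446$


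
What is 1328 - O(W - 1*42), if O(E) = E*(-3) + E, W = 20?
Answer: 1284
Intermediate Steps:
O(E) = -2*E (O(E) = -3*E + E = -2*E)
1328 - O(W - 1*42) = 1328 - (-2)*(20 - 1*42) = 1328 - (-2)*(20 - 42) = 1328 - (-2)*(-22) = 1328 - 1*44 = 1328 - 44 = 1284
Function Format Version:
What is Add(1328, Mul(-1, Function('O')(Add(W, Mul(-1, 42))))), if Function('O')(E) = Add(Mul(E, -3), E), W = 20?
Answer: 1284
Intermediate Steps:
Function('O')(E) = Mul(-2, E) (Function('O')(E) = Add(Mul(-3, E), E) = Mul(-2, E))
Add(1328, Mul(-1, Function('O')(Add(W, Mul(-1, 42))))) = Add(1328, Mul(-1, Mul(-2, Add(20, Mul(-1, 42))))) = Add(1328, Mul(-1, Mul(-2, Add(20, -42)))) = Add(1328, Mul(-1, Mul(-2, -22))) = Add(1328, Mul(-1, 44)) = Add(1328, -44) = 1284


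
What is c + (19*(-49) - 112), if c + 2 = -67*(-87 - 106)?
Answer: 11886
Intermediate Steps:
c = 12929 (c = -2 - 67*(-87 - 106) = -2 - 67*(-193) = -2 + 12931 = 12929)
c + (19*(-49) - 112) = 12929 + (19*(-49) - 112) = 12929 + (-931 - 112) = 12929 - 1043 = 11886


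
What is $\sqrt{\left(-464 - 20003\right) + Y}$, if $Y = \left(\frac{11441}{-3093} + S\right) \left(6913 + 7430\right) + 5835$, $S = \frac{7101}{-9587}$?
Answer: $\frac{2 i \sqrt{1912680834032796027}}{9884197} \approx 279.84 i$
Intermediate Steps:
$S = - \frac{7101}{9587}$ ($S = 7101 \left(- \frac{1}{9587}\right) = - \frac{7101}{9587} \approx -0.74069$)
$Y = - \frac{571736041565}{9884197}$ ($Y = \left(\frac{11441}{-3093} - \frac{7101}{9587}\right) \left(6913 + 7430\right) + 5835 = \left(11441 \left(- \frac{1}{3093}\right) - \frac{7101}{9587}\right) 14343 + 5835 = \left(- \frac{11441}{3093} - \frac{7101}{9587}\right) 14343 + 5835 = \left(- \frac{131648260}{29652591}\right) 14343 + 5835 = - \frac{629410331060}{9884197} + 5835 = - \frac{571736041565}{9884197} \approx -57843.0$)
$\sqrt{\left(-464 - 20003\right) + Y} = \sqrt{\left(-464 - 20003\right) - \frac{571736041565}{9884197}} = \sqrt{-20467 - \frac{571736041565}{9884197}} = \sqrt{- \frac{774035901564}{9884197}} = \frac{2 i \sqrt{1912680834032796027}}{9884197}$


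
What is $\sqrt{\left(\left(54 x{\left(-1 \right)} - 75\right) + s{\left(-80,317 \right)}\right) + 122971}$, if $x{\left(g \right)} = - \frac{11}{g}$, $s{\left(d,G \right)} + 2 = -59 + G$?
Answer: $\sqrt{123746} \approx 351.78$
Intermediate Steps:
$s{\left(d,G \right)} = -61 + G$ ($s{\left(d,G \right)} = -2 + \left(-59 + G\right) = -61 + G$)
$\sqrt{\left(\left(54 x{\left(-1 \right)} - 75\right) + s{\left(-80,317 \right)}\right) + 122971} = \sqrt{\left(\left(54 \left(- \frac{11}{-1}\right) - 75\right) + \left(-61 + 317\right)\right) + 122971} = \sqrt{\left(\left(54 \left(\left(-11\right) \left(-1\right)\right) - 75\right) + 256\right) + 122971} = \sqrt{\left(\left(54 \cdot 11 - 75\right) + 256\right) + 122971} = \sqrt{\left(\left(594 - 75\right) + 256\right) + 122971} = \sqrt{\left(519 + 256\right) + 122971} = \sqrt{775 + 122971} = \sqrt{123746}$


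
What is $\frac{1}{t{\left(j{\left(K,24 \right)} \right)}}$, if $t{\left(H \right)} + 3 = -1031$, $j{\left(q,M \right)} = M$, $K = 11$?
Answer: $- \frac{1}{1034} \approx -0.00096712$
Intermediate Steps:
$t{\left(H \right)} = -1034$ ($t{\left(H \right)} = -3 - 1031 = -1034$)
$\frac{1}{t{\left(j{\left(K,24 \right)} \right)}} = \frac{1}{-1034} = - \frac{1}{1034}$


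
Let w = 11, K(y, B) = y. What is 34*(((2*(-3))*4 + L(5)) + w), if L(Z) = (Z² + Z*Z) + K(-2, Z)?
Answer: 1190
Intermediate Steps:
L(Z) = -2 + 2*Z² (L(Z) = (Z² + Z*Z) - 2 = (Z² + Z²) - 2 = 2*Z² - 2 = -2 + 2*Z²)
34*(((2*(-3))*4 + L(5)) + w) = 34*(((2*(-3))*4 + (-2 + 2*5²)) + 11) = 34*((-6*4 + (-2 + 2*25)) + 11) = 34*((-24 + (-2 + 50)) + 11) = 34*((-24 + 48) + 11) = 34*(24 + 11) = 34*35 = 1190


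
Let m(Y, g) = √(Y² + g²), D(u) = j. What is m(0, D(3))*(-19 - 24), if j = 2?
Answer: -86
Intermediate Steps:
D(u) = 2
m(0, D(3))*(-19 - 24) = √(0² + 2²)*(-19 - 24) = √(0 + 4)*(-43) = √4*(-43) = 2*(-43) = -86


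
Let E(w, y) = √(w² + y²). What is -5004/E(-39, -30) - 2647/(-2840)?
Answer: 2647/2840 - 1668*√269/269 ≈ -100.77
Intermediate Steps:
-5004/E(-39, -30) - 2647/(-2840) = -5004/√((-39)² + (-30)²) - 2647/(-2840) = -5004/√(1521 + 900) - 2647*(-1/2840) = -5004*√269/807 + 2647/2840 = -1668*√269/269 + 2647/2840 = 2647/2840 - 1668*√269/269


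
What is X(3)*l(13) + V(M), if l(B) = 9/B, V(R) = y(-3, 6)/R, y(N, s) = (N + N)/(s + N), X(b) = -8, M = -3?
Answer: -190/39 ≈ -4.8718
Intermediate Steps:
y(N, s) = 2*N/(N + s) (y(N, s) = (2*N)/(N + s) = 2*N/(N + s))
V(R) = -2/R (V(R) = (2*(-3)/(-3 + 6))/R = (2*(-3)/3)/R = (2*(-3)*(⅓))/R = -2/R)
X(3)*l(13) + V(M) = -72/13 - 2/(-3) = -72/13 - 2*(-⅓) = -8*9/13 + ⅔ = -72/13 + ⅔ = -190/39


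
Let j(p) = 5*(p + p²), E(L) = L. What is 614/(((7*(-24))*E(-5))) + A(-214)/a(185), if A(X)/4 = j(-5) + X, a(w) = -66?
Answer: 35297/4620 ≈ 7.6400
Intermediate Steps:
j(p) = 5*p + 5*p²
A(X) = 400 + 4*X (A(X) = 4*(5*(-5)*(1 - 5) + X) = 4*(5*(-5)*(-4) + X) = 4*(100 + X) = 400 + 4*X)
614/(((7*(-24))*E(-5))) + A(-214)/a(185) = 614/(((7*(-24))*(-5))) + (400 + 4*(-214))/(-66) = 614/((-168*(-5))) + (400 - 856)*(-1/66) = 614/840 - 456*(-1/66) = 614*(1/840) + 76/11 = 307/420 + 76/11 = 35297/4620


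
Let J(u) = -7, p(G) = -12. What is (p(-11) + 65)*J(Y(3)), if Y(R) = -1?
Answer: -371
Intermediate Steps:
(p(-11) + 65)*J(Y(3)) = (-12 + 65)*(-7) = 53*(-7) = -371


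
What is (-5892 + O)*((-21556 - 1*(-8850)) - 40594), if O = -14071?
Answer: 1064027900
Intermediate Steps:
(-5892 + O)*((-21556 - 1*(-8850)) - 40594) = (-5892 - 14071)*((-21556 - 1*(-8850)) - 40594) = -19963*((-21556 + 8850) - 40594) = -19963*(-12706 - 40594) = -19963*(-53300) = 1064027900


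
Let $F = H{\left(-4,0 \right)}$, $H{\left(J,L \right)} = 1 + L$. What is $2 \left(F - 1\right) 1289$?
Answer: $0$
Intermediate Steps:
$F = 1$ ($F = 1 + 0 = 1$)
$2 \left(F - 1\right) 1289 = 2 \left(1 - 1\right) 1289 = 2 \cdot 0 \cdot 1289 = 0 \cdot 1289 = 0$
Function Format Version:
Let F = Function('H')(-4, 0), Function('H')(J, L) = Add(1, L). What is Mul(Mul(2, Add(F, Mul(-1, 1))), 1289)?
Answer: 0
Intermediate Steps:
F = 1 (F = Add(1, 0) = 1)
Mul(Mul(2, Add(F, Mul(-1, 1))), 1289) = Mul(Mul(2, Add(1, Mul(-1, 1))), 1289) = Mul(Mul(2, Add(1, -1)), 1289) = Mul(Mul(2, 0), 1289) = Mul(0, 1289) = 0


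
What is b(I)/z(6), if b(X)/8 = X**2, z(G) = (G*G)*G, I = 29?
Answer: 841/27 ≈ 31.148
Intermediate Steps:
z(G) = G**3 (z(G) = G**2*G = G**3)
b(X) = 8*X**2
b(I)/z(6) = (8*29**2)/(6**3) = (8*841)/216 = 6728*(1/216) = 841/27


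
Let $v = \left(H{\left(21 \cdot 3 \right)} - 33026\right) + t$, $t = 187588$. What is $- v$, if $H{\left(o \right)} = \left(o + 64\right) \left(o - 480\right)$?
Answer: $-101603$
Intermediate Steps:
$H{\left(o \right)} = \left(-480 + o\right) \left(64 + o\right)$ ($H{\left(o \right)} = \left(64 + o\right) \left(-480 + o\right) = \left(-480 + o\right) \left(64 + o\right)$)
$v = 101603$ ($v = \left(\left(-30720 + \left(21 \cdot 3\right)^{2} - 416 \cdot 21 \cdot 3\right) - 33026\right) + 187588 = \left(\left(-30720 + 63^{2} - 26208\right) - 33026\right) + 187588 = \left(\left(-30720 + 3969 - 26208\right) - 33026\right) + 187588 = \left(-52959 - 33026\right) + 187588 = -85985 + 187588 = 101603$)
$- v = \left(-1\right) 101603 = -101603$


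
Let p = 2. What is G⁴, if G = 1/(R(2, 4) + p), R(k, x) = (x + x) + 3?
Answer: 1/28561 ≈ 3.5013e-5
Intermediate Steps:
R(k, x) = 3 + 2*x (R(k, x) = 2*x + 3 = 3 + 2*x)
G = 1/13 (G = 1/((3 + 2*4) + 2) = 1/((3 + 8) + 2) = 1/(11 + 2) = 1/13 ≈ 0.076923)
G⁴ = (1/13)⁴ = 1/28561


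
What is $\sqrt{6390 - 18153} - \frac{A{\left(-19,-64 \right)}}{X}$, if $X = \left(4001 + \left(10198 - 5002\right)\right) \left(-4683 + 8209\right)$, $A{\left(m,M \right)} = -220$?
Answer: $\frac{110}{16214311} + 3 i \sqrt{1307} \approx 6.7841 \cdot 10^{-6} + 108.46 i$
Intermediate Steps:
$X = 32428622$ ($X = \left(4001 + \left(10198 - 5002\right)\right) 3526 = \left(4001 + 5196\right) 3526 = 9197 \cdot 3526 = 32428622$)
$\sqrt{6390 - 18153} - \frac{A{\left(-19,-64 \right)}}{X} = \sqrt{6390 - 18153} - - \frac{220}{32428622} = \sqrt{-11763} - \left(-220\right) \frac{1}{32428622} = 3 i \sqrt{1307} - - \frac{110}{16214311} = 3 i \sqrt{1307} + \frac{110}{16214311} = \frac{110}{16214311} + 3 i \sqrt{1307}$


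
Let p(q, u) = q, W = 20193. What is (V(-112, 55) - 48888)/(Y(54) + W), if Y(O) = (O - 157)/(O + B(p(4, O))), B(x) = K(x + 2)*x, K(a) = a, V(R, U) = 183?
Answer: -3798990/1574951 ≈ -2.4121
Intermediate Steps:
B(x) = x*(2 + x) (B(x) = (x + 2)*x = (2 + x)*x = x*(2 + x))
Y(O) = (-157 + O)/(24 + O) (Y(O) = (O - 157)/(O + 4*(2 + 4)) = (-157 + O)/(O + 4*6) = (-157 + O)/(O + 24) = (-157 + O)/(24 + O))
(V(-112, 55) - 48888)/(Y(54) + W) = (183 - 48888)/((-157 + 54)/(24 + 54) + 20193) = -48705/(-103/78 + 20193) = -48705/1574951/78 = -48705*78/1574951 = -3798990/1574951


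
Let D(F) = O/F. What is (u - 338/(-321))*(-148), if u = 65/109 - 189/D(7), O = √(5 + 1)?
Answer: -8540636/34989 + 32634*√6 ≈ 79693.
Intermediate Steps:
O = √6 ≈ 2.4495
D(F) = √6/F
u = 65/109 - 441*√6/2 (u = 65/109 - 189*7*√6/6 = 65/109 - 441*√6/2 ≈ -539.52)
(u - 338/(-321))*(-148) = ((65/109 - 441*√6/2) - 338/(-321))*(-148) = ((65/109 - 441*√6/2) - 338*(-1/321))*(-148) = ((65/109 - 441*√6/2) + 338/321)*(-148) = (57707/34989 - 441*√6/2)*(-148) = -8540636/34989 + 32634*√6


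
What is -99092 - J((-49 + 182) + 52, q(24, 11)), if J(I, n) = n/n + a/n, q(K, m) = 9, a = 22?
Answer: -891859/9 ≈ -99096.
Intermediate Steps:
J(I, n) = 1 + 22/n (J(I, n) = n/n + 22/n = 1 + 22/n)
-99092 - J((-49 + 182) + 52, q(24, 11)) = -99092 - (22 + 9)/9 = -99092 - 31/9 = -891859/9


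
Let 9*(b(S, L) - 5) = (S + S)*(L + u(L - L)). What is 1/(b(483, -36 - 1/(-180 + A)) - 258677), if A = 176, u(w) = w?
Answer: -6/1575055 ≈ -3.8094e-6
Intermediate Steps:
b(S, L) = 5 + 2*L*S/9 (b(S, L) = 5 + ((S + S)*(L + (L - L)))/9 = 5 + ((2*S)*(L + 0))/9 = 5 + ((2*S)*L)/9 = 5 + (2*L*S)/9 = 5 + 2*L*S/9)
1/(b(483, -36 - 1/(-180 + A)) - 258677) = 1/((5 + (2/9)*(-36 - 1/(-180 + 176))*483) - 258677) = 1/((5 + (2/9)*(-36 - 1/(-4))*483) - 258677) = 1/((5 + (2/9)*(-36 - 1*(-¼))*483) - 258677) = 1/((5 + (2/9)*(-36 + ¼)*483) - 258677) = 1/((5 + (2/9)*(-143/4)*483) - 258677) = 1/((5 - 23023/6) - 258677) = 1/(-22993/6 - 258677) = 1/(-1575055/6) = -6/1575055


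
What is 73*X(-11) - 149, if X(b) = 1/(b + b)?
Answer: -3351/22 ≈ -152.32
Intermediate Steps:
X(b) = 1/(2*b)
73*X(-11) - 149 = 73*((½)/(-11)) - 149 = 73*((½)*(-1/11)) - 149 = 73*(-1/22) - 149 = -73/22 - 149 = -3351/22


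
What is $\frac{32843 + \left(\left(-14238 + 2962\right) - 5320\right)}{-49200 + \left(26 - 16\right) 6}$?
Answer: $- \frac{2321}{7020} \approx -0.33063$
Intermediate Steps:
$\frac{32843 + \left(\left(-14238 + 2962\right) - 5320\right)}{-49200 + \left(26 - 16\right) 6} = \frac{32843 - 16596}{-49200 + 10 \cdot 6} = \frac{32843 - 16596}{-49200 + 60} = \frac{16247}{-49140} = 16247 \left(- \frac{1}{49140}\right) = - \frac{2321}{7020}$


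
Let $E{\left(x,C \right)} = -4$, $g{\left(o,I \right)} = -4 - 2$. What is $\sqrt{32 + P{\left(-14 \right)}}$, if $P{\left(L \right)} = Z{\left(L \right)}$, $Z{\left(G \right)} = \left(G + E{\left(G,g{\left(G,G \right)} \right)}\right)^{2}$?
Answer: $2 \sqrt{89} \approx 18.868$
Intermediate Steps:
$g{\left(o,I \right)} = -6$
$Z{\left(G \right)} = \left(-4 + G\right)^{2}$ ($Z{\left(G \right)} = \left(G - 4\right)^{2} = \left(-4 + G\right)^{2}$)
$P{\left(L \right)} = \left(-4 + L\right)^{2}$
$\sqrt{32 + P{\left(-14 \right)}} = \sqrt{32 + \left(-4 - 14\right)^{2}} = \sqrt{32 + \left(-18\right)^{2}} = \sqrt{32 + 324} = \sqrt{356} = 2 \sqrt{89}$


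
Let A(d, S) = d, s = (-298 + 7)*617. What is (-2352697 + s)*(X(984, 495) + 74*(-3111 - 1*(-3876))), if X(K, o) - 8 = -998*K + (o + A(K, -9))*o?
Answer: 489505555396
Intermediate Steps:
s = -179547 (s = -291*617 = -179547)
X(K, o) = 8 - 998*K + o*(K + o) (X(K, o) = 8 + (-998*K + (o + K)*o) = 8 + (-998*K + (K + o)*o) = 8 + (-998*K + o*(K + o)) = 8 - 998*K + o*(K + o))
(-2352697 + s)*(X(984, 495) + 74*(-3111 - 1*(-3876))) = (-2352697 - 179547)*((8 + 495² - 998*984 + 984*495) + 74*(-3111 - 1*(-3876))) = -2532244*((8 + 245025 - 982032 + 487080) + 74*(-3111 + 3876)) = -2532244*(-249919 + 74*765) = -2532244*(-249919 + 56610) = -2532244*(-193309) = 489505555396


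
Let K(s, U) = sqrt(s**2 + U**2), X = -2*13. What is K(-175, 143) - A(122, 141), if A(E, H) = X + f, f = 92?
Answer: -66 + sqrt(51074) ≈ 160.00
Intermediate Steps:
X = -26
K(s, U) = sqrt(U**2 + s**2)
A(E, H) = 66 (A(E, H) = -26 + 92 = 66)
K(-175, 143) - A(122, 141) = sqrt(143**2 + (-175)**2) - 1*66 = sqrt(20449 + 30625) - 66 = sqrt(51074) - 66 = -66 + sqrt(51074)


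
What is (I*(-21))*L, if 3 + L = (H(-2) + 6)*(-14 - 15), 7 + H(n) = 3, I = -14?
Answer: -17934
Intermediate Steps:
H(n) = -4 (H(n) = -7 + 3 = -4)
L = -61 (L = -3 + (-4 + 6)*(-14 - 15) = -3 + 2*(-29) = -3 - 58 = -61)
(I*(-21))*L = -14*(-21)*(-61) = 294*(-61) = -17934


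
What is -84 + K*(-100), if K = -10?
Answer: 916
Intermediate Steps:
-84 + K*(-100) = -84 - 10*(-100) = -84 + 1000 = 916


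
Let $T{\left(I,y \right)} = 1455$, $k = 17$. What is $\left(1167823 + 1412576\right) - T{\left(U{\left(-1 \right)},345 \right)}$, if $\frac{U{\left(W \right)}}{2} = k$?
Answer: $2578944$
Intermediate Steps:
$U{\left(W \right)} = 34$ ($U{\left(W \right)} = 2 \cdot 17 = 34$)
$\left(1167823 + 1412576\right) - T{\left(U{\left(-1 \right)},345 \right)} = \left(1167823 + 1412576\right) - 1455 = 2580399 - 1455 = 2578944$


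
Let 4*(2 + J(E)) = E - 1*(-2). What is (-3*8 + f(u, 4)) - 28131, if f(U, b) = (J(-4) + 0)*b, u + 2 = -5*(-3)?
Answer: -28165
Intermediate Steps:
J(E) = -3/2 + E/4 (J(E) = -2 + (E - 1*(-2))/4 = -2 + (E + 2)/4 = -2 + (2 + E)/4 = -2 + (1/2 + E/4) = -3/2 + E/4)
u = 13 (u = -2 - 5*(-3) = -2 + 15 = 13)
f(U, b) = -5*b/2 (f(U, b) = ((-3/2 + (1/4)*(-4)) + 0)*b = ((-3/2 - 1) + 0)*b = (-5/2 + 0)*b = -5*b/2)
(-3*8 + f(u, 4)) - 28131 = (-3*8 - 5/2*4) - 28131 = (-24 - 10) - 28131 = -34 - 28131 = -28165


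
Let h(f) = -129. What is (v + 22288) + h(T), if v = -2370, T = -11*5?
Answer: 19789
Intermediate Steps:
T = -55
(v + 22288) + h(T) = (-2370 + 22288) - 129 = 19918 - 129 = 19789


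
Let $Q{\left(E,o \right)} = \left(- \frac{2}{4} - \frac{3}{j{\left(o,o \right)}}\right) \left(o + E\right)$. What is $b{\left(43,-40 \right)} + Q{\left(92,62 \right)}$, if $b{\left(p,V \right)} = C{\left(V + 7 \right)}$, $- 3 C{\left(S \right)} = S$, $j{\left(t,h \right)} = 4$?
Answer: $- \frac{363}{2} \approx -181.5$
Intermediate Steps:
$C{\left(S \right)} = - \frac{S}{3}$
$b{\left(p,V \right)} = - \frac{7}{3} - \frac{V}{3}$ ($b{\left(p,V \right)} = - \frac{V + 7}{3} = - \frac{7 + V}{3} = - \frac{7}{3} - \frac{V}{3}$)
$Q{\left(E,o \right)} = - \frac{5 E}{4} - \frac{5 o}{4}$ ($Q{\left(E,o \right)} = \left(- \frac{2}{4} - \frac{3}{4}\right) \left(o + E\right) = \left(\left(-2\right) \frac{1}{4} - \frac{3}{4}\right) \left(E + o\right) = \left(- \frac{1}{2} - \frac{3}{4}\right) \left(E + o\right) = - \frac{5 \left(E + o\right)}{4} = - \frac{5 E}{4} - \frac{5 o}{4}$)
$b{\left(43,-40 \right)} + Q{\left(92,62 \right)} = \left(- \frac{7}{3} - - \frac{40}{3}\right) - \frac{385}{2} = \left(- \frac{7}{3} + \frac{40}{3}\right) - \frac{385}{2} = 11 - \frac{385}{2} = - \frac{363}{2}$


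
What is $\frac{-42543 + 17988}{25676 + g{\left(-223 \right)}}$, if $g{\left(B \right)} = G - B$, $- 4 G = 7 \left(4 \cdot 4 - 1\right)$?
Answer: $- \frac{32740}{34497} \approx -0.94907$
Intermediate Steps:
$G = - \frac{105}{4}$ ($G = - \frac{7 \left(4 \cdot 4 - 1\right)}{4} = - \frac{7 \left(16 - 1\right)}{4} = - \frac{7 \cdot 15}{4} = \left(- \frac{1}{4}\right) 105 = - \frac{105}{4} \approx -26.25$)
$g{\left(B \right)} = - \frac{105}{4} - B$
$\frac{-42543 + 17988}{25676 + g{\left(-223 \right)}} = \frac{-42543 + 17988}{25676 - - \frac{787}{4}} = - \frac{24555}{25676 + \left(- \frac{105}{4} + 223\right)} = - \frac{24555}{25676 + \frac{787}{4}} = - \frac{24555}{\frac{103491}{4}} = \left(-24555\right) \frac{4}{103491} = - \frac{32740}{34497}$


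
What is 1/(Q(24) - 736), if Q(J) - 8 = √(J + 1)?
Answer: -1/723 ≈ -0.0013831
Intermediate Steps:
Q(J) = 8 + √(1 + J) (Q(J) = 8 + √(J + 1) = 8 + √(1 + J))
1/(Q(24) - 736) = 1/((8 + √(1 + 24)) - 736) = 1/((8 + √25) - 736) = 1/((8 + 5) - 736) = 1/(13 - 736) = 1/(-723) = -1/723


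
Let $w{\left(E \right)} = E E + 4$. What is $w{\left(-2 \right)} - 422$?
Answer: $-414$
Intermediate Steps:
$w{\left(E \right)} = 4 + E^{2}$ ($w{\left(E \right)} = E^{2} + 4 = 4 + E^{2}$)
$w{\left(-2 \right)} - 422 = \left(4 + \left(-2\right)^{2}\right) - 422 = \left(4 + 4\right) - 422 = 8 - 422 = -414$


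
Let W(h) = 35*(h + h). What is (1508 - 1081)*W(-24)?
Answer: -717360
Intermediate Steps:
W(h) = 70*h (W(h) = 35*(2*h) = 70*h)
(1508 - 1081)*W(-24) = (1508 - 1081)*(70*(-24)) = 427*(-1680) = -717360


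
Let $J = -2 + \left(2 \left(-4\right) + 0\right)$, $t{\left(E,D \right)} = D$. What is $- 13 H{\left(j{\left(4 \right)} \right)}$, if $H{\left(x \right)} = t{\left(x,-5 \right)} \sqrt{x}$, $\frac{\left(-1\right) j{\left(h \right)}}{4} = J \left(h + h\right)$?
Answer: $520 \sqrt{5} \approx 1162.8$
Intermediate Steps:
$J = -10$ ($J = -2 + \left(-8 + 0\right) = -2 - 8 = -10$)
$j{\left(h \right)} = 80 h$ ($j{\left(h \right)} = - 4 \left(- 10 \left(h + h\right)\right) = - 4 \left(- 10 \cdot 2 h\right) = - 4 \left(- 20 h\right) = 80 h$)
$H{\left(x \right)} = - 5 \sqrt{x}$
$- 13 H{\left(j{\left(4 \right)} \right)} = - 13 \left(- 5 \sqrt{80 \cdot 4}\right) = - 13 \left(- 5 \sqrt{320}\right) = - 13 \left(- 5 \cdot 8 \sqrt{5}\right) = - 13 \left(- 40 \sqrt{5}\right) = 520 \sqrt{5}$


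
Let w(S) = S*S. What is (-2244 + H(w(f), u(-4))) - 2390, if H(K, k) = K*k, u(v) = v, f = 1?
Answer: -4638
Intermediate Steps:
w(S) = S²
(-2244 + H(w(f), u(-4))) - 2390 = (-2244 + 1²*(-4)) - 2390 = (-2244 + 1*(-4)) - 2390 = (-2244 - 4) - 2390 = -2248 - 2390 = -4638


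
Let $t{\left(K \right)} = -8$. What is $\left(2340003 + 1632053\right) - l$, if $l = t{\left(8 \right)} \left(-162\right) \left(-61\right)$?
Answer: $4051112$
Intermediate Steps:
$l = -79056$ ($l = \left(-8\right) \left(-162\right) \left(-61\right) = 1296 \left(-61\right) = -79056$)
$\left(2340003 + 1632053\right) - l = \left(2340003 + 1632053\right) - -79056 = 3972056 + 79056 = 4051112$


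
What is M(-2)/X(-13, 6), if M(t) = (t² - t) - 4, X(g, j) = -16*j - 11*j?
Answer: -1/81 ≈ -0.012346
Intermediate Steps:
X(g, j) = -27*j
M(t) = -4 + t² - t
M(-2)/X(-13, 6) = (-4 + (-2)² - 1*(-2))/((-27*6)) = (-4 + 4 + 2)/(-162) = 2*(-1/162) = -1/81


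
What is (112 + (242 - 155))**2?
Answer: 39601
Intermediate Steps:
(112 + (242 - 155))**2 = (112 + 87)**2 = 199**2 = 39601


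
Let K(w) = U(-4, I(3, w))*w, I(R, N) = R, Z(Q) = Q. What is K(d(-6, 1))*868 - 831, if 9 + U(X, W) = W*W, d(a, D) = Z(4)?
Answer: -831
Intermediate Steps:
d(a, D) = 4
U(X, W) = -9 + W² (U(X, W) = -9 + W*W = -9 + W²)
K(w) = 0 (K(w) = (-9 + 3²)*w = (-9 + 9)*w = 0*w = 0)
K(d(-6, 1))*868 - 831 = 0*868 - 831 = 0 - 831 = -831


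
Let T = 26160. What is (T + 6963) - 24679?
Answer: 8444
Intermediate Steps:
(T + 6963) - 24679 = (26160 + 6963) - 24679 = 33123 - 24679 = 8444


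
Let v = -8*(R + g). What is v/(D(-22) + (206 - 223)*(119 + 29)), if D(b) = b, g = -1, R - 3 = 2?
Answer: 16/1269 ≈ 0.012608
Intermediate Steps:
R = 5 (R = 3 + 2 = 5)
v = -32 (v = -8*(5 - 1) = -8*4 = -32)
v/(D(-22) + (206 - 223)*(119 + 29)) = -32/(-22 + (206 - 223)*(119 + 29)) = -32/(-22 - 17*148) = -32/(-22 - 2516) = -32/(-2538) = -32*(-1/2538) = 16/1269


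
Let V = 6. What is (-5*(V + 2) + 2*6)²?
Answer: 784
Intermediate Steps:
(-5*(V + 2) + 2*6)² = (-5*(6 + 2) + 2*6)² = (-5*8 + 12)² = (-40 + 12)² = (-28)² = 784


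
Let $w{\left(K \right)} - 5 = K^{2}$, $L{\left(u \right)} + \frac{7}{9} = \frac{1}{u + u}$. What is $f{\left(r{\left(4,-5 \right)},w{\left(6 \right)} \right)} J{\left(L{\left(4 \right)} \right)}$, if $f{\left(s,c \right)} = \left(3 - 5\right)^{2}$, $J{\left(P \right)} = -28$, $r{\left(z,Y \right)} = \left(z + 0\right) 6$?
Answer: $-112$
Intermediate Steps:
$L{\left(u \right)} = - \frac{7}{9} + \frac{1}{2 u}$ ($L{\left(u \right)} = - \frac{7}{9} + \frac{1}{u + u} = - \frac{7}{9} + \frac{1}{2 u}$)
$r{\left(z,Y \right)} = 6 z$ ($r{\left(z,Y \right)} = z 6 = 6 z$)
$w{\left(K \right)} = 5 + K^{2}$
$f{\left(s,c \right)} = 4$ ($f{\left(s,c \right)} = \left(-2\right)^{2} = 4$)
$f{\left(r{\left(4,-5 \right)},w{\left(6 \right)} \right)} J{\left(L{\left(4 \right)} \right)} = 4 \left(-28\right) = -112$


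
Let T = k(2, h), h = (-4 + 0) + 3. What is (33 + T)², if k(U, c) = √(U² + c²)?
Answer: (33 + √5)² ≈ 1241.6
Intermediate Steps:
h = -1 (h = -4 + 3 = -1)
T = √5 (T = √(2² + (-1)²) = √(4 + 1) = √5 ≈ 2.2361)
(33 + T)² = (33 + √5)²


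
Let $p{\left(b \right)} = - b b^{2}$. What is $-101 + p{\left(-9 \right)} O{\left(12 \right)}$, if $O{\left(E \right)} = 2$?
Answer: $1357$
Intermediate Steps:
$p{\left(b \right)} = - b^{3}$
$-101 + p{\left(-9 \right)} O{\left(12 \right)} = -101 + - \left(-9\right)^{3} \cdot 2 = -101 + \left(-1\right) \left(-729\right) 2 = -101 + 729 \cdot 2 = -101 + 1458 = 1357$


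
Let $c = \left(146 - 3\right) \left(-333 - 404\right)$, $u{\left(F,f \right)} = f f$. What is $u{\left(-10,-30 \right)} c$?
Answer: $-94851900$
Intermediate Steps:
$u{\left(F,f \right)} = f^{2}$
$c = -105391$ ($c = \left(146 - 3\right) \left(-737\right) = 143 \left(-737\right) = -105391$)
$u{\left(-10,-30 \right)} c = \left(-30\right)^{2} \left(-105391\right) = 900 \left(-105391\right) = -94851900$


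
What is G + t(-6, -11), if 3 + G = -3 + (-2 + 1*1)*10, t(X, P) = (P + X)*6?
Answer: -118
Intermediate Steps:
t(X, P) = 6*P + 6*X
G = -16 (G = -3 + (-3 + (-2 + 1*1)*10) = -3 + (-3 + (-2 + 1)*10) = -3 + (-3 - 1*10) = -3 + (-3 - 10) = -3 - 13 = -16)
G + t(-6, -11) = -16 + (6*(-11) + 6*(-6)) = -16 + (-66 - 36) = -16 - 102 = -118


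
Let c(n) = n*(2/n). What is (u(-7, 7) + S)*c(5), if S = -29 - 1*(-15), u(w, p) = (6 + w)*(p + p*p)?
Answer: -140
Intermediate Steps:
c(n) = 2
u(w, p) = (6 + w)*(p + p**2)
S = -14 (S = -29 + 15 = -14)
(u(-7, 7) + S)*c(5) = (7*(6 - 7 + 6*7 + 7*(-7)) - 14)*2 = (7*(6 - 7 + 42 - 49) - 14)*2 = (7*(-8) - 14)*2 = (-56 - 14)*2 = -70*2 = -140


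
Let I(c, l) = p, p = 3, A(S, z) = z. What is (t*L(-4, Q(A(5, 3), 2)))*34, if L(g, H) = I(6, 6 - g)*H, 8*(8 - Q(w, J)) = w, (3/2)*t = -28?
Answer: -14518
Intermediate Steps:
t = -56/3 (t = (⅔)*(-28) = -56/3 ≈ -18.667)
Q(w, J) = 8 - w/8
I(c, l) = 3
L(g, H) = 3*H
(t*L(-4, Q(A(5, 3), 2)))*34 = -56*(8 - ⅛*3)*34 = -56*(8 - 3/8)*34 = -56*61/8*34 = -56/3*183/8*34 = -427*34 = -14518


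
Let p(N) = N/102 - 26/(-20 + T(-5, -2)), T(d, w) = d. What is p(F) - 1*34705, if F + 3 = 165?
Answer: -14748508/425 ≈ -34702.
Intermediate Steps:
F = 162 (F = -3 + 165 = 162)
p(N) = 26/25 + N/102 (p(N) = N/102 - 26/(-20 - 5) = N*(1/102) - 26/(-25) = N/102 - 26*(-1/25) = N/102 + 26/25 = 26/25 + N/102)
p(F) - 1*34705 = (26/25 + (1/102)*162) - 1*34705 = (26/25 + 27/17) - 34705 = 1117/425 - 34705 = -14748508/425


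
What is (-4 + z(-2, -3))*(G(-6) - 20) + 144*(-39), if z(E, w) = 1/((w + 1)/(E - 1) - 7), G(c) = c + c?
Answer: -104176/19 ≈ -5482.9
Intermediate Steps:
G(c) = 2*c
z(E, w) = 1/(-7 + (1 + w)/(-1 + E)) (z(E, w) = 1/((1 + w)/(-1 + E) - 7) = 1/(-7 + (1 + w)/(-1 + E)))
(-4 + z(-2, -3))*(G(-6) - 20) + 144*(-39) = (-4 + (-1 - 2)/(8 - 3 - 7*(-2)))*(2*(-6) - 20) + 144*(-39) = (-4 - 3/(8 - 3 + 14))*(-12 - 20) - 5616 = (-4 - 3/19)*(-32) - 5616 = -79/19*(-32) - 5616 = 2528/19 - 5616 = -104176/19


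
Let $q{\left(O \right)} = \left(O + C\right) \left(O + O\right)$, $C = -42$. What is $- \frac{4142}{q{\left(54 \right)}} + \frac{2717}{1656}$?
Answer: $- \frac{5795}{3726} \approx -1.5553$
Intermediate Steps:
$q{\left(O \right)} = 2 O \left(-42 + O\right)$ ($q{\left(O \right)} = \left(O - 42\right) \left(O + O\right) = \left(-42 + O\right) 2 O = 2 O \left(-42 + O\right)$)
$- \frac{4142}{q{\left(54 \right)}} + \frac{2717}{1656} = - \frac{4142}{2 \cdot 54 \left(-42 + 54\right)} + \frac{2717}{1656} = - \frac{4142}{2 \cdot 54 \cdot 12} + 2717 \cdot \frac{1}{1656} = - \frac{4142}{1296} + \frac{2717}{1656} = \left(-4142\right) \frac{1}{1296} + \frac{2717}{1656} = - \frac{2071}{648} + \frac{2717}{1656} = - \frac{5795}{3726}$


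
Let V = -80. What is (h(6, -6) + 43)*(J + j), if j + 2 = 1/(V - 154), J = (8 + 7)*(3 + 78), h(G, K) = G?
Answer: 13908209/234 ≈ 59437.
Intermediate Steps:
J = 1215 (J = 15*81 = 1215)
j = -469/234 (j = -2 + 1/(-80 - 154) = -2 + 1/(-234) = -2 - 1/234 = -469/234 ≈ -2.0043)
(h(6, -6) + 43)*(J + j) = (6 + 43)*(1215 - 469/234) = 49*(283841/234) = 13908209/234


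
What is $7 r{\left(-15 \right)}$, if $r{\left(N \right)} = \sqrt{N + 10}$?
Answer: $7 i \sqrt{5} \approx 15.652 i$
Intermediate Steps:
$r{\left(N \right)} = \sqrt{10 + N}$
$7 r{\left(-15 \right)} = 7 \sqrt{10 - 15} = 7 \sqrt{-5} = 7 i \sqrt{5}$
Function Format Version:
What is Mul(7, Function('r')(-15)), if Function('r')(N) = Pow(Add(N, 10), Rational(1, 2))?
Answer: Mul(7, I, Pow(5, Rational(1, 2))) ≈ Mul(15.652, I)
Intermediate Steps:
Function('r')(N) = Pow(Add(10, N), Rational(1, 2))
Mul(7, Function('r')(-15)) = Mul(7, Pow(Add(10, -15), Rational(1, 2))) = Mul(7, Pow(-5, Rational(1, 2))) = Mul(7, Mul(I, Pow(5, Rational(1, 2)))) = Mul(7, I, Pow(5, Rational(1, 2)))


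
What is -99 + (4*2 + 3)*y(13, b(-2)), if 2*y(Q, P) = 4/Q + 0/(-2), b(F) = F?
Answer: -1265/13 ≈ -97.308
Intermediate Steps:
y(Q, P) = 2/Q (y(Q, P) = (4/Q + 0/(-2))/2 = (4/Q + 0*(-1/2))/2 = (4/Q + 0)/2 = (4/Q)/2 = 2/Q)
-99 + (4*2 + 3)*y(13, b(-2)) = -99 + (4*2 + 3)*(2/13) = -99 + (8 + 3)*(2*(1/13)) = -99 + 11*(2/13) = -99 + 22/13 = -1265/13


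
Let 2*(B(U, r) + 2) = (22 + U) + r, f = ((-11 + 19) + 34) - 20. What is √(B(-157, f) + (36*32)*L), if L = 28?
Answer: 9*√1590/2 ≈ 179.44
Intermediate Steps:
f = 22 (f = (8 + 34) - 20 = 42 - 20 = 22)
B(U, r) = 9 + U/2 + r/2 (B(U, r) = -2 + ((22 + U) + r)/2 = -2 + (22 + U + r)/2 = -2 + (11 + U/2 + r/2) = 9 + U/2 + r/2)
√(B(-157, f) + (36*32)*L) = √((9 + (½)*(-157) + (½)*22) + (36*32)*28) = √((9 - 157/2 + 11) + 1152*28) = √(-117/2 + 32256) = √(64395/2) = 9*√1590/2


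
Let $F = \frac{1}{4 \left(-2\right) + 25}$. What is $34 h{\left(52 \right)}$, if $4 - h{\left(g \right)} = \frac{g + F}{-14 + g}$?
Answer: $\frac{1699}{19} \approx 89.421$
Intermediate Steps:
$F = \frac{1}{17}$ ($F = \frac{1}{-8 + 25} = \frac{1}{17} \approx 0.058824$)
$h{\left(g \right)} = 4 - \frac{\frac{1}{17} + g}{-14 + g}$ ($h{\left(g \right)} = 4 - \frac{g + \frac{1}{17}}{-14 + g} = 4 - \frac{\frac{1}{17} + g}{-14 + g}$)
$34 h{\left(52 \right)} = 34 \frac{-953 + 51 \cdot 52}{17 \left(-14 + 52\right)} = 34 \frac{-953 + 2652}{17 \cdot 38} = 34 \cdot \frac{1}{17} \cdot \frac{1}{38} \cdot 1699 = 34 \cdot \frac{1699}{646} = \frac{1699}{19}$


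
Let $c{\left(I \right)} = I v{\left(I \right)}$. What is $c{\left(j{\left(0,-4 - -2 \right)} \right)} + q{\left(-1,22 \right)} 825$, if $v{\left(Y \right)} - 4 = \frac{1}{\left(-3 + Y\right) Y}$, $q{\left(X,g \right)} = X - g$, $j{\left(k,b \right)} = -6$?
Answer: $- \frac{170992}{9} \approx -18999.0$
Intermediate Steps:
$v{\left(Y \right)} = 4 + \frac{1}{Y \left(-3 + Y\right)}$ ($v{\left(Y \right)} = 4 + \frac{1}{\left(-3 + Y\right) Y} = 4 + \frac{1}{Y \left(-3 + Y\right)}$)
$c{\left(I \right)} = \frac{1 - 12 I + 4 I^{2}}{-3 + I}$ ($c{\left(I \right)} = I \frac{1 - 12 I + 4 I^{2}}{I \left(-3 + I\right)} = \frac{1 - 12 I + 4 I^{2}}{-3 + I}$)
$c{\left(j{\left(0,-4 - -2 \right)} \right)} + q{\left(-1,22 \right)} 825 = \frac{1 - -72 + 4 \left(-6\right)^{2}}{-3 - 6} + \left(-1 - 22\right) 825 = \frac{1 + 72 + 4 \cdot 36}{-9} + \left(-1 - 22\right) 825 = - \frac{1 + 72 + 144}{9} - 18975 = \left(- \frac{1}{9}\right) 217 - 18975 = - \frac{217}{9} - 18975 = - \frac{170992}{9}$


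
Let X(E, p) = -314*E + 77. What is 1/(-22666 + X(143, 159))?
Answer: -1/67491 ≈ -1.4817e-5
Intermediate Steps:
X(E, p) = 77 - 314*E
1/(-22666 + X(143, 159)) = 1/(-22666 + (77 - 314*143)) = 1/(-22666 + (77 - 44902)) = 1/(-22666 - 44825) = 1/(-67491) = -1/67491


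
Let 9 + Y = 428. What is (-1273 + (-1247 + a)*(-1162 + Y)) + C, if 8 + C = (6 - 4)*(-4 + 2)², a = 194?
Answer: 781106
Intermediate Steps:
Y = 419 (Y = -9 + 428 = 419)
C = 0 (C = -8 + (6 - 4)*(-4 + 2)² = -8 + 2*(-2)² = -8 + 2*4 = -8 + 8 = 0)
(-1273 + (-1247 + a)*(-1162 + Y)) + C = (-1273 + (-1247 + 194)*(-1162 + 419)) + 0 = (-1273 - 1053*(-743)) + 0 = (-1273 + 782379) + 0 = 781106 + 0 = 781106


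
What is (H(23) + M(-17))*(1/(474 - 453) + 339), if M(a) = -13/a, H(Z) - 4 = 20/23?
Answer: 15685360/8211 ≈ 1910.3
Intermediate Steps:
H(Z) = 112/23 (H(Z) = 4 + 20/23 = 112/23)
(H(23) + M(-17))*(1/(474 - 453) + 339) = (112/23 - 13/(-17))*(1/(474 - 453) + 339) = (112/23 - 13*(-1/17))*(1/21 + 339) = (112/23 + 13/17)*(1/21 + 339) = (2203/391)*(7120/21) = 15685360/8211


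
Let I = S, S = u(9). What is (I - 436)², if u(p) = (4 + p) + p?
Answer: 171396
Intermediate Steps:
u(p) = 4 + 2*p
S = 22 (S = 4 + 2*9 = 4 + 18 = 22)
I = 22
(I - 436)² = (22 - 436)² = (-414)² = 171396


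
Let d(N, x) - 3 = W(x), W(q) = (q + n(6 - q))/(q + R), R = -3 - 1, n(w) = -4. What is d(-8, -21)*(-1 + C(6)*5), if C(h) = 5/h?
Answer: 38/3 ≈ 12.667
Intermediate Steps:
R = -4
W(q) = 1 (W(q) = (q - 4)/(q - 4) = (-4 + q)/(-4 + q) = 1)
d(N, x) = 4 (d(N, x) = 3 + 1 = 4)
d(-8, -21)*(-1 + C(6)*5) = 4*(-1 + (5/6)*5) = 4*(-1 + (5*(⅙))*5) = 4*(-1 + (⅚)*5) = 4*(-1 + 25/6) = 4*(19/6) = 38/3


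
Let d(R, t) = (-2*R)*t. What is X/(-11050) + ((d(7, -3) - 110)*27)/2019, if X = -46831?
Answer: 24754663/7436650 ≈ 3.3287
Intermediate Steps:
d(R, t) = -2*R*t
X/(-11050) + ((d(7, -3) - 110)*27)/2019 = -46831/(-11050) + ((-2*7*(-3) - 110)*27)/2019 = -46831*(-1/11050) + ((42 - 110)*27)*(1/2019) = 46831/11050 - 68*27*(1/2019) = 46831/11050 - 1836*1/2019 = 46831/11050 - 612/673 = 24754663/7436650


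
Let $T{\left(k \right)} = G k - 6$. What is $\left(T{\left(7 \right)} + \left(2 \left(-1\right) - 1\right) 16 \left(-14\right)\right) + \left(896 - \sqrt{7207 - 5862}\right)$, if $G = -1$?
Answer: $1555 - \sqrt{1345} \approx 1518.3$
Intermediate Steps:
$T{\left(k \right)} = -6 - k$ ($T{\left(k \right)} = - k - 6 = -6 - k$)
$\left(T{\left(7 \right)} + \left(2 \left(-1\right) - 1\right) 16 \left(-14\right)\right) + \left(896 - \sqrt{7207 - 5862}\right) = \left(\left(-6 - 7\right) + \left(2 \left(-1\right) - 1\right) 16 \left(-14\right)\right) + \left(896 - \sqrt{7207 - 5862}\right) = \left(\left(-6 - 7\right) + \left(-2 - 1\right) 16 \left(-14\right)\right) + \left(896 - \sqrt{1345}\right) = \left(-13 + \left(-3\right) 16 \left(-14\right)\right) + \left(896 - \sqrt{1345}\right) = \left(-13 - -672\right) + \left(896 - \sqrt{1345}\right) = \left(-13 + 672\right) + \left(896 - \sqrt{1345}\right) = 659 + \left(896 - \sqrt{1345}\right) = 1555 - \sqrt{1345}$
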